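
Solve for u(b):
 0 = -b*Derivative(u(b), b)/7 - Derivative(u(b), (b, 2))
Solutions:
 u(b) = C1 + C2*erf(sqrt(14)*b/14)


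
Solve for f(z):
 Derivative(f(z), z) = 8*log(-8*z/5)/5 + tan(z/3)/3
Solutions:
 f(z) = C1 + 8*z*log(-z)/5 - 8*z*log(5)/5 - 8*z/5 + 24*z*log(2)/5 - log(cos(z/3))


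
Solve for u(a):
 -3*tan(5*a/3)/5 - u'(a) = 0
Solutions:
 u(a) = C1 + 9*log(cos(5*a/3))/25


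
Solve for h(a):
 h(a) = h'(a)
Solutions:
 h(a) = C1*exp(a)


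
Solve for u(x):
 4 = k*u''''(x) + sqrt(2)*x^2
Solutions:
 u(x) = C1 + C2*x + C3*x^2 + C4*x^3 - sqrt(2)*x^6/(360*k) + x^4/(6*k)


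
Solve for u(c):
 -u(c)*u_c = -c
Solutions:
 u(c) = -sqrt(C1 + c^2)
 u(c) = sqrt(C1 + c^2)


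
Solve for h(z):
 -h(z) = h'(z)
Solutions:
 h(z) = C1*exp(-z)


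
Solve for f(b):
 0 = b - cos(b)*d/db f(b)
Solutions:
 f(b) = C1 + Integral(b/cos(b), b)


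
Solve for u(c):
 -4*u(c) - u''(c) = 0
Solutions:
 u(c) = C1*sin(2*c) + C2*cos(2*c)


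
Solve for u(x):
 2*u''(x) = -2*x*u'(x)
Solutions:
 u(x) = C1 + C2*erf(sqrt(2)*x/2)


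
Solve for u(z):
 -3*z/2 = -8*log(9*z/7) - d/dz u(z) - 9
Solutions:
 u(z) = C1 + 3*z^2/4 - 8*z*log(z) + z*log(5764801/43046721) - z


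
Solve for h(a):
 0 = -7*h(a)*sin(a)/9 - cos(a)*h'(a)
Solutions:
 h(a) = C1*cos(a)^(7/9)


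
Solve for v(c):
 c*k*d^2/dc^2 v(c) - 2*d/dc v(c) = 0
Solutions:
 v(c) = C1 + c^(((re(k) + 2)*re(k) + im(k)^2)/(re(k)^2 + im(k)^2))*(C2*sin(2*log(c)*Abs(im(k))/(re(k)^2 + im(k)^2)) + C3*cos(2*log(c)*im(k)/(re(k)^2 + im(k)^2)))


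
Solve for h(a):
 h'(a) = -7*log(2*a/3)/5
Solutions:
 h(a) = C1 - 7*a*log(a)/5 - 7*a*log(2)/5 + 7*a/5 + 7*a*log(3)/5


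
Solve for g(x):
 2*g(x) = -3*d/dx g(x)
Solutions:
 g(x) = C1*exp(-2*x/3)


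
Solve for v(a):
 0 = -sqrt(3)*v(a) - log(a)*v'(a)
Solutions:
 v(a) = C1*exp(-sqrt(3)*li(a))


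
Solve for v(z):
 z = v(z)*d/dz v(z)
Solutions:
 v(z) = -sqrt(C1 + z^2)
 v(z) = sqrt(C1 + z^2)


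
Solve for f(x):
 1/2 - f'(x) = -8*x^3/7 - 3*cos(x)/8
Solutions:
 f(x) = C1 + 2*x^4/7 + x/2 + 3*sin(x)/8


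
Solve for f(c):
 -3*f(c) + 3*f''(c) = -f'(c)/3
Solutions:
 f(c) = C1*exp(c*(-1 + 5*sqrt(13))/18) + C2*exp(-c*(1 + 5*sqrt(13))/18)


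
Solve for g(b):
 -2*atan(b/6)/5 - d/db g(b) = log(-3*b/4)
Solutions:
 g(b) = C1 - b*log(-b) - 2*b*atan(b/6)/5 - b*log(3) + b + 2*b*log(2) + 6*log(b^2 + 36)/5


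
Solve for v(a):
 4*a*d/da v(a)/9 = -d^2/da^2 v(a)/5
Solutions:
 v(a) = C1 + C2*erf(sqrt(10)*a/3)


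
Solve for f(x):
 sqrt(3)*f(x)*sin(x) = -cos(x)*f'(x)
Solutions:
 f(x) = C1*cos(x)^(sqrt(3))


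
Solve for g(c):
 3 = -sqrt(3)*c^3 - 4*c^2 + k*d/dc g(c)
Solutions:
 g(c) = C1 + sqrt(3)*c^4/(4*k) + 4*c^3/(3*k) + 3*c/k


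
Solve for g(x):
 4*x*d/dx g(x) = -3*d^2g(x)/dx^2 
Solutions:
 g(x) = C1 + C2*erf(sqrt(6)*x/3)


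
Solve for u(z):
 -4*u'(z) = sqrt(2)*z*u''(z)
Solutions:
 u(z) = C1 + C2*z^(1 - 2*sqrt(2))


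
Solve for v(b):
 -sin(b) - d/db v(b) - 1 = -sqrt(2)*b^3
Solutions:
 v(b) = C1 + sqrt(2)*b^4/4 - b + cos(b)


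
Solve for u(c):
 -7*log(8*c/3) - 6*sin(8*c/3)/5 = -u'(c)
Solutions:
 u(c) = C1 + 7*c*log(c) - 7*c*log(3) - 7*c + 21*c*log(2) - 9*cos(8*c/3)/20


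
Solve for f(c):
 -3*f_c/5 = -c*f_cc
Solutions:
 f(c) = C1 + C2*c^(8/5)


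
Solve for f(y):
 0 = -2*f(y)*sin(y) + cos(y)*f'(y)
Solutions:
 f(y) = C1/cos(y)^2


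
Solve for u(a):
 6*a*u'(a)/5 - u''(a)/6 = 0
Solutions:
 u(a) = C1 + C2*erfi(3*sqrt(10)*a/5)


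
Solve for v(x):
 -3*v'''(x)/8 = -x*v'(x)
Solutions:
 v(x) = C1 + Integral(C2*airyai(2*3^(2/3)*x/3) + C3*airybi(2*3^(2/3)*x/3), x)


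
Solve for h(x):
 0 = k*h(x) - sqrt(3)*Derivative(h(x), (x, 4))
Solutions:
 h(x) = C1*exp(-3^(7/8)*k^(1/4)*x/3) + C2*exp(3^(7/8)*k^(1/4)*x/3) + C3*exp(-3^(7/8)*I*k^(1/4)*x/3) + C4*exp(3^(7/8)*I*k^(1/4)*x/3)


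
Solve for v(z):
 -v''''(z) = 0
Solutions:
 v(z) = C1 + C2*z + C3*z^2 + C4*z^3


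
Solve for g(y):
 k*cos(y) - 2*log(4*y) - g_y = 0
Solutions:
 g(y) = C1 + k*sin(y) - 2*y*log(y) - 4*y*log(2) + 2*y


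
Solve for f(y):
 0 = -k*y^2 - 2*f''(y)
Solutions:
 f(y) = C1 + C2*y - k*y^4/24


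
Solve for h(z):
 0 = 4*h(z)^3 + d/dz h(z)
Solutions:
 h(z) = -sqrt(2)*sqrt(-1/(C1 - 4*z))/2
 h(z) = sqrt(2)*sqrt(-1/(C1 - 4*z))/2


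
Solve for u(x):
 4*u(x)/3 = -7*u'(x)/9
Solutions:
 u(x) = C1*exp(-12*x/7)


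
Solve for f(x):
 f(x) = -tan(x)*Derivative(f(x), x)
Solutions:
 f(x) = C1/sin(x)


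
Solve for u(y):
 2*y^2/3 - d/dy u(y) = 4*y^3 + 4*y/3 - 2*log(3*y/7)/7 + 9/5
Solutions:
 u(y) = C1 - y^4 + 2*y^3/9 - 2*y^2/3 + 2*y*log(y)/7 - 73*y/35 - 2*y*log(7)/7 + 2*y*log(3)/7


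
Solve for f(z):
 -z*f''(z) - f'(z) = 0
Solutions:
 f(z) = C1 + C2*log(z)


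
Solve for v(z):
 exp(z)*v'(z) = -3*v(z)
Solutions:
 v(z) = C1*exp(3*exp(-z))


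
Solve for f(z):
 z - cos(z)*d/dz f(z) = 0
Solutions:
 f(z) = C1 + Integral(z/cos(z), z)


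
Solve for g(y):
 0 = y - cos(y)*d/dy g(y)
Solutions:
 g(y) = C1 + Integral(y/cos(y), y)


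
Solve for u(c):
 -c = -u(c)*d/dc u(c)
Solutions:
 u(c) = -sqrt(C1 + c^2)
 u(c) = sqrt(C1 + c^2)


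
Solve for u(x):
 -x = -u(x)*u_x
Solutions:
 u(x) = -sqrt(C1 + x^2)
 u(x) = sqrt(C1 + x^2)


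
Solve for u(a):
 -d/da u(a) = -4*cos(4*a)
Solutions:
 u(a) = C1 + sin(4*a)


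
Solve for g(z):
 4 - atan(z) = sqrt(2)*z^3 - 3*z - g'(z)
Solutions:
 g(z) = C1 + sqrt(2)*z^4/4 - 3*z^2/2 + z*atan(z) - 4*z - log(z^2 + 1)/2


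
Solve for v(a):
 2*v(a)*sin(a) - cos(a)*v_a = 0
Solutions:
 v(a) = C1/cos(a)^2


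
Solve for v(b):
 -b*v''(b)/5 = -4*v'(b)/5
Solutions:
 v(b) = C1 + C2*b^5


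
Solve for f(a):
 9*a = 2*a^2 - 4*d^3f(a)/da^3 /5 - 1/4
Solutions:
 f(a) = C1 + C2*a + C3*a^2 + a^5/24 - 15*a^4/32 - 5*a^3/96


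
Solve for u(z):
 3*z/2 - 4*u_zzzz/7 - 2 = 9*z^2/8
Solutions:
 u(z) = C1 + C2*z + C3*z^2 + C4*z^3 - 7*z^6/1280 + 7*z^5/320 - 7*z^4/48


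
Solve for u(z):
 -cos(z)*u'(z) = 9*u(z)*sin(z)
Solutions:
 u(z) = C1*cos(z)^9


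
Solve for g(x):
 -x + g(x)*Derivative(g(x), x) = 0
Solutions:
 g(x) = -sqrt(C1 + x^2)
 g(x) = sqrt(C1 + x^2)


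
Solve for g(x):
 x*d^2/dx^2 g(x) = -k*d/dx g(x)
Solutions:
 g(x) = C1 + x^(1 - re(k))*(C2*sin(log(x)*Abs(im(k))) + C3*cos(log(x)*im(k)))


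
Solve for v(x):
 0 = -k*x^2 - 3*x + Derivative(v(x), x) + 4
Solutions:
 v(x) = C1 + k*x^3/3 + 3*x^2/2 - 4*x


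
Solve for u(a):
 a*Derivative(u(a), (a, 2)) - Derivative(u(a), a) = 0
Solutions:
 u(a) = C1 + C2*a^2


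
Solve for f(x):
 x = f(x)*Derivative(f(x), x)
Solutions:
 f(x) = -sqrt(C1 + x^2)
 f(x) = sqrt(C1 + x^2)


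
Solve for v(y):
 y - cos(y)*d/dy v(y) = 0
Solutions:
 v(y) = C1 + Integral(y/cos(y), y)


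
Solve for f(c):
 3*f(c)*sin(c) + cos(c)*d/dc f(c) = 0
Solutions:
 f(c) = C1*cos(c)^3


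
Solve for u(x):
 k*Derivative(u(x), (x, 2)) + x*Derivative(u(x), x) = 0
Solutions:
 u(x) = C1 + C2*sqrt(k)*erf(sqrt(2)*x*sqrt(1/k)/2)


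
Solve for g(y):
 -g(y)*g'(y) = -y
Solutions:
 g(y) = -sqrt(C1 + y^2)
 g(y) = sqrt(C1 + y^2)


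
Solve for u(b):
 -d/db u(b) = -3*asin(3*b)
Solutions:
 u(b) = C1 + 3*b*asin(3*b) + sqrt(1 - 9*b^2)


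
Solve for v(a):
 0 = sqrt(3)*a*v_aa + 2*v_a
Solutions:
 v(a) = C1 + C2*a^(1 - 2*sqrt(3)/3)


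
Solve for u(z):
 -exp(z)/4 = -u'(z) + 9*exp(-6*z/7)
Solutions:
 u(z) = C1 + exp(z)/4 - 21*exp(-6*z/7)/2


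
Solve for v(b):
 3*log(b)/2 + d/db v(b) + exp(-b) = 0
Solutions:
 v(b) = C1 - 3*b*log(b)/2 + 3*b/2 + exp(-b)


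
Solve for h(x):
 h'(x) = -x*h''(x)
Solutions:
 h(x) = C1 + C2*log(x)


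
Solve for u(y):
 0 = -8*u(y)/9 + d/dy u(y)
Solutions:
 u(y) = C1*exp(8*y/9)


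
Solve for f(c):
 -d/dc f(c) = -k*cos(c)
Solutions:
 f(c) = C1 + k*sin(c)


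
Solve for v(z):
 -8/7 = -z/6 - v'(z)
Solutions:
 v(z) = C1 - z^2/12 + 8*z/7


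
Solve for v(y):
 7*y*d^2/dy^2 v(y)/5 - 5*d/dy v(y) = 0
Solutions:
 v(y) = C1 + C2*y^(32/7)


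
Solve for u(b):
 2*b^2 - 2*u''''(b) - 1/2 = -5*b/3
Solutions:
 u(b) = C1 + C2*b + C3*b^2 + C4*b^3 + b^6/360 + b^5/144 - b^4/96


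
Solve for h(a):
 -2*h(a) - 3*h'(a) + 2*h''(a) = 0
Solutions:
 h(a) = C1*exp(-a/2) + C2*exp(2*a)


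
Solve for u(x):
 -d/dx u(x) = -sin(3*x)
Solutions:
 u(x) = C1 - cos(3*x)/3


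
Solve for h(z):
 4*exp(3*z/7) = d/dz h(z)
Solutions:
 h(z) = C1 + 28*exp(3*z/7)/3


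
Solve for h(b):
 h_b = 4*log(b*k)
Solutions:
 h(b) = C1 + 4*b*log(b*k) - 4*b


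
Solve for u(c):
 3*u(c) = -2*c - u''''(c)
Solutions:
 u(c) = -2*c/3 + (C1*sin(sqrt(2)*3^(1/4)*c/2) + C2*cos(sqrt(2)*3^(1/4)*c/2))*exp(-sqrt(2)*3^(1/4)*c/2) + (C3*sin(sqrt(2)*3^(1/4)*c/2) + C4*cos(sqrt(2)*3^(1/4)*c/2))*exp(sqrt(2)*3^(1/4)*c/2)


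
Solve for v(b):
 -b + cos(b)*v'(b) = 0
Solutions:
 v(b) = C1 + Integral(b/cos(b), b)


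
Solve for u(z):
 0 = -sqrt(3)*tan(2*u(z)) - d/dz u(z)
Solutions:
 u(z) = -asin(C1*exp(-2*sqrt(3)*z))/2 + pi/2
 u(z) = asin(C1*exp(-2*sqrt(3)*z))/2


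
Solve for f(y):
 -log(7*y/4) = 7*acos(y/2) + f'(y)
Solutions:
 f(y) = C1 - y*log(y) - 7*y*acos(y/2) - y*log(7) + y + 2*y*log(2) + 7*sqrt(4 - y^2)


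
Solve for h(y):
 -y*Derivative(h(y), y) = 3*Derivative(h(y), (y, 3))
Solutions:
 h(y) = C1 + Integral(C2*airyai(-3^(2/3)*y/3) + C3*airybi(-3^(2/3)*y/3), y)


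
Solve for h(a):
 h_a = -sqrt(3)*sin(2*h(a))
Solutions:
 h(a) = pi - acos((-C1 - exp(4*sqrt(3)*a))/(C1 - exp(4*sqrt(3)*a)))/2
 h(a) = acos((-C1 - exp(4*sqrt(3)*a))/(C1 - exp(4*sqrt(3)*a)))/2


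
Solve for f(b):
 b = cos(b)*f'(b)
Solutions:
 f(b) = C1 + Integral(b/cos(b), b)


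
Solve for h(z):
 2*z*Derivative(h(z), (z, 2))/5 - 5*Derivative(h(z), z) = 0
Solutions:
 h(z) = C1 + C2*z^(27/2)


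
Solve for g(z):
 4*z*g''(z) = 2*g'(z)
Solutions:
 g(z) = C1 + C2*z^(3/2)


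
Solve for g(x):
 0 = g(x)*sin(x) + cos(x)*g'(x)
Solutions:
 g(x) = C1*cos(x)


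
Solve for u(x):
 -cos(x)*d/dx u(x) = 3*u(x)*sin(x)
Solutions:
 u(x) = C1*cos(x)^3


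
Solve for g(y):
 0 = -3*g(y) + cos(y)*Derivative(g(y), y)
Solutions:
 g(y) = C1*(sin(y) + 1)^(3/2)/(sin(y) - 1)^(3/2)


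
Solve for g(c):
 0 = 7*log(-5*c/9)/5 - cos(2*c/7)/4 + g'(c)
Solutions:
 g(c) = C1 - 7*c*log(-c)/5 - 7*c*log(5)/5 + 7*c/5 + 14*c*log(3)/5 + 7*sin(2*c/7)/8


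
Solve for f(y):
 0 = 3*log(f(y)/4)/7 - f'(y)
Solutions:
 7*Integral(1/(-log(_y) + 2*log(2)), (_y, f(y)))/3 = C1 - y


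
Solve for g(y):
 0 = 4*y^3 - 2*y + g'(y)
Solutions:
 g(y) = C1 - y^4 + y^2


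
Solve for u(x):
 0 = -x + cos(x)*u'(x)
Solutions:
 u(x) = C1 + Integral(x/cos(x), x)


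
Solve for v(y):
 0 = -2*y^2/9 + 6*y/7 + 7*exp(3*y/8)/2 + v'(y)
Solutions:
 v(y) = C1 + 2*y^3/27 - 3*y^2/7 - 28*exp(3*y/8)/3


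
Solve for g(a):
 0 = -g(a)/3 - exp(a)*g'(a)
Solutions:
 g(a) = C1*exp(exp(-a)/3)


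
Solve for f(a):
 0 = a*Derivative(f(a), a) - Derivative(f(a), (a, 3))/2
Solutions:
 f(a) = C1 + Integral(C2*airyai(2^(1/3)*a) + C3*airybi(2^(1/3)*a), a)


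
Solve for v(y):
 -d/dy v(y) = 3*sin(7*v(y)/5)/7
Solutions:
 3*y/7 + 5*log(cos(7*v(y)/5) - 1)/14 - 5*log(cos(7*v(y)/5) + 1)/14 = C1


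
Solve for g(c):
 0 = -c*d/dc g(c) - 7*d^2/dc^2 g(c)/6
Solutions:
 g(c) = C1 + C2*erf(sqrt(21)*c/7)


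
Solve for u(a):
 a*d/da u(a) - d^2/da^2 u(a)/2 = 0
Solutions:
 u(a) = C1 + C2*erfi(a)


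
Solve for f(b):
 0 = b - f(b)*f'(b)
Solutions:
 f(b) = -sqrt(C1 + b^2)
 f(b) = sqrt(C1 + b^2)


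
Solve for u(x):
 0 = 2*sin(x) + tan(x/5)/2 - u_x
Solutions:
 u(x) = C1 - 5*log(cos(x/5))/2 - 2*cos(x)


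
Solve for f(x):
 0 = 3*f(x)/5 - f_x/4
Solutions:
 f(x) = C1*exp(12*x/5)


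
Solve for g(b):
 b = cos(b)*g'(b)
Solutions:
 g(b) = C1 + Integral(b/cos(b), b)


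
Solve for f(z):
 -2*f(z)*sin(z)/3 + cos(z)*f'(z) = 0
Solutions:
 f(z) = C1/cos(z)^(2/3)


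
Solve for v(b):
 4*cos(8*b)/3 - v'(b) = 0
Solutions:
 v(b) = C1 + sin(8*b)/6


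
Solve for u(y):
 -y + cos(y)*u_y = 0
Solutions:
 u(y) = C1 + Integral(y/cos(y), y)


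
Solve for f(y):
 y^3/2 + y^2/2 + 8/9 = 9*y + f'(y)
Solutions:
 f(y) = C1 + y^4/8 + y^3/6 - 9*y^2/2 + 8*y/9


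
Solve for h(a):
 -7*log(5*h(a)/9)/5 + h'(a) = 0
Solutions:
 5*Integral(1/(-log(_y) - log(5) + 2*log(3)), (_y, h(a)))/7 = C1 - a


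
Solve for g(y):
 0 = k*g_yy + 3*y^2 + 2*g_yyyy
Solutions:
 g(y) = C1 + C2*y + C3*exp(-sqrt(2)*y*sqrt(-k)/2) + C4*exp(sqrt(2)*y*sqrt(-k)/2) - y^4/(4*k) + 6*y^2/k^2


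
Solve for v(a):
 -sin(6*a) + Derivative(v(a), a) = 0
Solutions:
 v(a) = C1 - cos(6*a)/6


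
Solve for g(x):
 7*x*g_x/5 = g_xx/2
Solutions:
 g(x) = C1 + C2*erfi(sqrt(35)*x/5)


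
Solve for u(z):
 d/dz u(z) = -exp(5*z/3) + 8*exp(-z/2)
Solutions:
 u(z) = C1 - 3*exp(5*z/3)/5 - 16*exp(-z/2)


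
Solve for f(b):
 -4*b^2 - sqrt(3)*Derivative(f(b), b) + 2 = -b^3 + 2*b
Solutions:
 f(b) = C1 + sqrt(3)*b^4/12 - 4*sqrt(3)*b^3/9 - sqrt(3)*b^2/3 + 2*sqrt(3)*b/3


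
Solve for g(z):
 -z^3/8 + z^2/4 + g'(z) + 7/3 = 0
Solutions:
 g(z) = C1 + z^4/32 - z^3/12 - 7*z/3


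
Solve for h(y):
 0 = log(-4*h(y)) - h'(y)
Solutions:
 -Integral(1/(log(-_y) + 2*log(2)), (_y, h(y))) = C1 - y


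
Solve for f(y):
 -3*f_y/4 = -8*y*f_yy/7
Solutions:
 f(y) = C1 + C2*y^(53/32)


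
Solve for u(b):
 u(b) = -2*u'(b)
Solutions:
 u(b) = C1*exp(-b/2)


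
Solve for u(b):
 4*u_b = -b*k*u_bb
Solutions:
 u(b) = C1 + b^(((re(k) - 4)*re(k) + im(k)^2)/(re(k)^2 + im(k)^2))*(C2*sin(4*log(b)*Abs(im(k))/(re(k)^2 + im(k)^2)) + C3*cos(4*log(b)*im(k)/(re(k)^2 + im(k)^2)))


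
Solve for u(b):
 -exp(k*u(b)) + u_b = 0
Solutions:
 u(b) = Piecewise((log(-1/(C1*k + b*k))/k, Ne(k, 0)), (nan, True))
 u(b) = Piecewise((C1 + b, Eq(k, 0)), (nan, True))


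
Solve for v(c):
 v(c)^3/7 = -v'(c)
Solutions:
 v(c) = -sqrt(14)*sqrt(-1/(C1 - c))/2
 v(c) = sqrt(14)*sqrt(-1/(C1 - c))/2


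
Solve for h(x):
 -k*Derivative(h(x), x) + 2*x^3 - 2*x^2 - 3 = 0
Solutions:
 h(x) = C1 + x^4/(2*k) - 2*x^3/(3*k) - 3*x/k


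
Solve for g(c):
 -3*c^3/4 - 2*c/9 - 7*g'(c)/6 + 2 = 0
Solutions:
 g(c) = C1 - 9*c^4/56 - 2*c^2/21 + 12*c/7


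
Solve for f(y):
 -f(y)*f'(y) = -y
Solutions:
 f(y) = -sqrt(C1 + y^2)
 f(y) = sqrt(C1 + y^2)


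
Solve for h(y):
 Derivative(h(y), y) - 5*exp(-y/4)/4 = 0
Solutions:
 h(y) = C1 - 5*exp(-y/4)


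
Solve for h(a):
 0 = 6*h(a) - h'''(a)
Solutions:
 h(a) = C3*exp(6^(1/3)*a) + (C1*sin(2^(1/3)*3^(5/6)*a/2) + C2*cos(2^(1/3)*3^(5/6)*a/2))*exp(-6^(1/3)*a/2)


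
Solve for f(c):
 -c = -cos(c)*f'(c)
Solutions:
 f(c) = C1 + Integral(c/cos(c), c)


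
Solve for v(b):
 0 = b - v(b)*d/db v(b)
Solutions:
 v(b) = -sqrt(C1 + b^2)
 v(b) = sqrt(C1 + b^2)


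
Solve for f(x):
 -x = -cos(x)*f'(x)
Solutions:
 f(x) = C1 + Integral(x/cos(x), x)


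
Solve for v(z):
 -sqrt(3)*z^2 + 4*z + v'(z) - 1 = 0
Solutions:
 v(z) = C1 + sqrt(3)*z^3/3 - 2*z^2 + z


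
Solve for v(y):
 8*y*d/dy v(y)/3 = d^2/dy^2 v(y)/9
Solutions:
 v(y) = C1 + C2*erfi(2*sqrt(3)*y)


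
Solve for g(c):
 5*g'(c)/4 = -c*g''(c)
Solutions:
 g(c) = C1 + C2/c^(1/4)


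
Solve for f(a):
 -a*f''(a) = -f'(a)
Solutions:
 f(a) = C1 + C2*a^2


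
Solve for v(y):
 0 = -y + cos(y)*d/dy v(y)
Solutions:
 v(y) = C1 + Integral(y/cos(y), y)


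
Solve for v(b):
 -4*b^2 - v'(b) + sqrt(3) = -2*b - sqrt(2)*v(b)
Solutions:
 v(b) = C1*exp(sqrt(2)*b) + 2*sqrt(2)*b^2 - sqrt(2)*b + 4*b - sqrt(6)/2 - 1 + 2*sqrt(2)


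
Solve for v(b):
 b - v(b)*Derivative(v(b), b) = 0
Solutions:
 v(b) = -sqrt(C1 + b^2)
 v(b) = sqrt(C1 + b^2)


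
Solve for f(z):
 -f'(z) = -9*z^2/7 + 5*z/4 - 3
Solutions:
 f(z) = C1 + 3*z^3/7 - 5*z^2/8 + 3*z


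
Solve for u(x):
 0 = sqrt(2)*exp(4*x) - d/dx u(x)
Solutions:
 u(x) = C1 + sqrt(2)*exp(4*x)/4


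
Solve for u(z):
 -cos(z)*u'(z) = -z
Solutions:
 u(z) = C1 + Integral(z/cos(z), z)


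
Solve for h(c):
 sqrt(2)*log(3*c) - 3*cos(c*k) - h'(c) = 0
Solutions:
 h(c) = C1 + sqrt(2)*c*(log(c) - 1) + sqrt(2)*c*log(3) - 3*Piecewise((sin(c*k)/k, Ne(k, 0)), (c, True))


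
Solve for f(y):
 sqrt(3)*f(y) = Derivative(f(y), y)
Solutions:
 f(y) = C1*exp(sqrt(3)*y)


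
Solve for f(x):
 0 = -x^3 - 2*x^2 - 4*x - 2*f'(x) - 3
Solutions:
 f(x) = C1 - x^4/8 - x^3/3 - x^2 - 3*x/2


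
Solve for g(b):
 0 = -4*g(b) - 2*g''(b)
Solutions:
 g(b) = C1*sin(sqrt(2)*b) + C2*cos(sqrt(2)*b)


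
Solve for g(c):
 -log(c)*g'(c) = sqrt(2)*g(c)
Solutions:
 g(c) = C1*exp(-sqrt(2)*li(c))


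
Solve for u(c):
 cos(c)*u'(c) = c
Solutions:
 u(c) = C1 + Integral(c/cos(c), c)


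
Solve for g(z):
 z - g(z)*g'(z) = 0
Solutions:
 g(z) = -sqrt(C1 + z^2)
 g(z) = sqrt(C1 + z^2)


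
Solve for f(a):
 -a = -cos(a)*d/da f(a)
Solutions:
 f(a) = C1 + Integral(a/cos(a), a)


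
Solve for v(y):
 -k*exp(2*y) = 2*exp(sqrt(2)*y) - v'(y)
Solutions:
 v(y) = C1 + k*exp(2*y)/2 + sqrt(2)*exp(sqrt(2)*y)


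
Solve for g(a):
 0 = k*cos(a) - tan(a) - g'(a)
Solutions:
 g(a) = C1 + k*sin(a) + log(cos(a))


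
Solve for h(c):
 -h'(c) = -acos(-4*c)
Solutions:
 h(c) = C1 + c*acos(-4*c) + sqrt(1 - 16*c^2)/4


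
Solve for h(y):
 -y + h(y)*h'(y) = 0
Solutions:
 h(y) = -sqrt(C1 + y^2)
 h(y) = sqrt(C1 + y^2)


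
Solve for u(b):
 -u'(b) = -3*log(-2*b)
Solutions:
 u(b) = C1 + 3*b*log(-b) + 3*b*(-1 + log(2))


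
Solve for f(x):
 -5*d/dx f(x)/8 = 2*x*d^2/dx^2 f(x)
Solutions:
 f(x) = C1 + C2*x^(11/16)


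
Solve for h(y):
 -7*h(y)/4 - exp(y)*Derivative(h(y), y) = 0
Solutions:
 h(y) = C1*exp(7*exp(-y)/4)


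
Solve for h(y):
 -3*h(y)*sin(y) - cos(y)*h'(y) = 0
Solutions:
 h(y) = C1*cos(y)^3


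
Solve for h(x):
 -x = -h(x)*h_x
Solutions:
 h(x) = -sqrt(C1 + x^2)
 h(x) = sqrt(C1 + x^2)


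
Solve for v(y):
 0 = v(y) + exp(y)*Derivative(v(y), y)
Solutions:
 v(y) = C1*exp(exp(-y))


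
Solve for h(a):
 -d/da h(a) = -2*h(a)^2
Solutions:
 h(a) = -1/(C1 + 2*a)


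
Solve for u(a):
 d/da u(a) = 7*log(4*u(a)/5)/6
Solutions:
 -6*Integral(1/(log(_y) - log(5) + 2*log(2)), (_y, u(a)))/7 = C1 - a


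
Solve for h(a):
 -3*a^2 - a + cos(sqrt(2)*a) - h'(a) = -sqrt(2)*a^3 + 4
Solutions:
 h(a) = C1 + sqrt(2)*a^4/4 - a^3 - a^2/2 - 4*a + sqrt(2)*sin(sqrt(2)*a)/2


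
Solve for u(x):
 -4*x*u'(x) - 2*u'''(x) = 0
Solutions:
 u(x) = C1 + Integral(C2*airyai(-2^(1/3)*x) + C3*airybi(-2^(1/3)*x), x)


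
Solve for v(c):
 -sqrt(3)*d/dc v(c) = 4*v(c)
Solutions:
 v(c) = C1*exp(-4*sqrt(3)*c/3)


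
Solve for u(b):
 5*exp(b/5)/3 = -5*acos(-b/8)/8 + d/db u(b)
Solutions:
 u(b) = C1 + 5*b*acos(-b/8)/8 + 5*sqrt(64 - b^2)/8 + 25*exp(b/5)/3


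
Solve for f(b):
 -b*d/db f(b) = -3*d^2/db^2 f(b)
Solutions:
 f(b) = C1 + C2*erfi(sqrt(6)*b/6)


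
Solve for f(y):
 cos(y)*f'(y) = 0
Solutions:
 f(y) = C1


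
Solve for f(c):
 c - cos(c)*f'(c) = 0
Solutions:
 f(c) = C1 + Integral(c/cos(c), c)


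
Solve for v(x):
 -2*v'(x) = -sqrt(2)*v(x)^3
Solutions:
 v(x) = -sqrt(-1/(C1 + sqrt(2)*x))
 v(x) = sqrt(-1/(C1 + sqrt(2)*x))


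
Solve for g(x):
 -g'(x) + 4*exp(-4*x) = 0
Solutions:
 g(x) = C1 - exp(-4*x)


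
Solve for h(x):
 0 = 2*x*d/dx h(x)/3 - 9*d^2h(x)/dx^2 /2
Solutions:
 h(x) = C1 + C2*erfi(sqrt(6)*x/9)


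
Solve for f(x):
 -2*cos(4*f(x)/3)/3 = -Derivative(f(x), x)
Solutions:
 -2*x/3 - 3*log(sin(4*f(x)/3) - 1)/8 + 3*log(sin(4*f(x)/3) + 1)/8 = C1


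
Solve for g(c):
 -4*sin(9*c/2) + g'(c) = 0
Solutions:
 g(c) = C1 - 8*cos(9*c/2)/9


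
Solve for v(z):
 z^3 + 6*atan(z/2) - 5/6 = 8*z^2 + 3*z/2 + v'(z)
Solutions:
 v(z) = C1 + z^4/4 - 8*z^3/3 - 3*z^2/4 + 6*z*atan(z/2) - 5*z/6 - 6*log(z^2 + 4)


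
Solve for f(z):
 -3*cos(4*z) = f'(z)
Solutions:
 f(z) = C1 - 3*sin(4*z)/4


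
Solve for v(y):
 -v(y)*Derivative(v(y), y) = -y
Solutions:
 v(y) = -sqrt(C1 + y^2)
 v(y) = sqrt(C1 + y^2)


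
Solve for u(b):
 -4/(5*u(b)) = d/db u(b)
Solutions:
 u(b) = -sqrt(C1 - 40*b)/5
 u(b) = sqrt(C1 - 40*b)/5


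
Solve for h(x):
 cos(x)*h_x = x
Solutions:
 h(x) = C1 + Integral(x/cos(x), x)


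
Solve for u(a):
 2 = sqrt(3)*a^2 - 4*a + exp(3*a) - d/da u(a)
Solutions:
 u(a) = C1 + sqrt(3)*a^3/3 - 2*a^2 - 2*a + exp(3*a)/3


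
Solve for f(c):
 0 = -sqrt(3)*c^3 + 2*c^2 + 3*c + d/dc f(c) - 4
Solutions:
 f(c) = C1 + sqrt(3)*c^4/4 - 2*c^3/3 - 3*c^2/2 + 4*c


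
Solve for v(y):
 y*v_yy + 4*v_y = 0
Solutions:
 v(y) = C1 + C2/y^3


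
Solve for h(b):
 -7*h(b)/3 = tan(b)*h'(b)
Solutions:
 h(b) = C1/sin(b)^(7/3)


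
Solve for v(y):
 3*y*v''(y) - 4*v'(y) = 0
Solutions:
 v(y) = C1 + C2*y^(7/3)


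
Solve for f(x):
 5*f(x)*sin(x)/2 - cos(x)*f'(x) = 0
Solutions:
 f(x) = C1/cos(x)^(5/2)


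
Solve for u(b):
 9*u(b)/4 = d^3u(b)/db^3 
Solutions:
 u(b) = C3*exp(2^(1/3)*3^(2/3)*b/2) + (C1*sin(3*2^(1/3)*3^(1/6)*b/4) + C2*cos(3*2^(1/3)*3^(1/6)*b/4))*exp(-2^(1/3)*3^(2/3)*b/4)


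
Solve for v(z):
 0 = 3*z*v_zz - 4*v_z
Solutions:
 v(z) = C1 + C2*z^(7/3)


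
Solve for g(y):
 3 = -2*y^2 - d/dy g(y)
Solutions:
 g(y) = C1 - 2*y^3/3 - 3*y


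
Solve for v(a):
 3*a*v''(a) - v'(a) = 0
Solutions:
 v(a) = C1 + C2*a^(4/3)


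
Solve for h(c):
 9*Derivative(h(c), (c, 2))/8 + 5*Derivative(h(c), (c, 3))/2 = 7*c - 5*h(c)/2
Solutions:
 h(c) = C1*exp(c*(-6 + 9/(40*sqrt(10135) + 4027)^(1/3) + (40*sqrt(10135) + 4027)^(1/3))/40)*sin(sqrt(3)*c*(-(40*sqrt(10135) + 4027)^(1/3) + 9/(40*sqrt(10135) + 4027)^(1/3))/40) + C2*exp(c*(-6 + 9/(40*sqrt(10135) + 4027)^(1/3) + (40*sqrt(10135) + 4027)^(1/3))/40)*cos(sqrt(3)*c*(-(40*sqrt(10135) + 4027)^(1/3) + 9/(40*sqrt(10135) + 4027)^(1/3))/40) + C3*exp(-c*(9/(40*sqrt(10135) + 4027)^(1/3) + 3 + (40*sqrt(10135) + 4027)^(1/3))/20) + 14*c/5


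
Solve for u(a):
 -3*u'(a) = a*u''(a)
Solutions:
 u(a) = C1 + C2/a^2


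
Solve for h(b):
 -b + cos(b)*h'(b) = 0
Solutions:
 h(b) = C1 + Integral(b/cos(b), b)


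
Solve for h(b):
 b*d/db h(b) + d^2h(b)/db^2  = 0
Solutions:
 h(b) = C1 + C2*erf(sqrt(2)*b/2)


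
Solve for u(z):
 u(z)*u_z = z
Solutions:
 u(z) = -sqrt(C1 + z^2)
 u(z) = sqrt(C1 + z^2)


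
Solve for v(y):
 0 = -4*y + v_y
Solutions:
 v(y) = C1 + 2*y^2


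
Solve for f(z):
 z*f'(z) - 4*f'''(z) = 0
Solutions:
 f(z) = C1 + Integral(C2*airyai(2^(1/3)*z/2) + C3*airybi(2^(1/3)*z/2), z)


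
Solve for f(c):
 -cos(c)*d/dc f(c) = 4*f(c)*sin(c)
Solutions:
 f(c) = C1*cos(c)^4


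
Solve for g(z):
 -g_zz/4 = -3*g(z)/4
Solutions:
 g(z) = C1*exp(-sqrt(3)*z) + C2*exp(sqrt(3)*z)


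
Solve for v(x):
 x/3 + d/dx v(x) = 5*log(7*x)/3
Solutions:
 v(x) = C1 - x^2/6 + 5*x*log(x)/3 - 5*x/3 + 5*x*log(7)/3


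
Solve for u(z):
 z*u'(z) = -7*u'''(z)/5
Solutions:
 u(z) = C1 + Integral(C2*airyai(-5^(1/3)*7^(2/3)*z/7) + C3*airybi(-5^(1/3)*7^(2/3)*z/7), z)


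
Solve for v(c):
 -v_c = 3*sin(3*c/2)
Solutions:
 v(c) = C1 + 2*cos(3*c/2)


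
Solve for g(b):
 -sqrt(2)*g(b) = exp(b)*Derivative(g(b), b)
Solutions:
 g(b) = C1*exp(sqrt(2)*exp(-b))


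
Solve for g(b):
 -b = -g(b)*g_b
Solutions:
 g(b) = -sqrt(C1 + b^2)
 g(b) = sqrt(C1 + b^2)


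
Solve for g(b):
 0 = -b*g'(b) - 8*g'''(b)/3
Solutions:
 g(b) = C1 + Integral(C2*airyai(-3^(1/3)*b/2) + C3*airybi(-3^(1/3)*b/2), b)


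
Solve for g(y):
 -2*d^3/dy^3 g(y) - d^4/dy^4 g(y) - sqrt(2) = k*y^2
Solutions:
 g(y) = C1 + C2*y + C3*y^2 + C4*exp(-2*y) - k*y^5/120 + k*y^4/48 + y^3*(-k - 2*sqrt(2))/24


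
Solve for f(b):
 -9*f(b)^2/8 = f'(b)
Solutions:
 f(b) = 8/(C1 + 9*b)


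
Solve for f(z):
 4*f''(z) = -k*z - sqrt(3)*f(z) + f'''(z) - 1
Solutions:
 f(z) = C1*exp(z*(-2^(2/3)*(27*sqrt(3) + sqrt(-16384 + (27*sqrt(3) + 128)^2) + 128)^(1/3) - 32*2^(1/3)/(27*sqrt(3) + sqrt(-16384 + (27*sqrt(3) + 128)^2) + 128)^(1/3) + 16)/12)*sin(2^(1/3)*sqrt(3)*z*(-2^(1/3)*(27*sqrt(3) + sqrt(-16384 + 729*(-128/27 - sqrt(3))^2) + 128)^(1/3) + 32/(27*sqrt(3) + sqrt(-16384 + 729*(-128/27 - sqrt(3))^2) + 128)^(1/3))/12) + C2*exp(z*(-2^(2/3)*(27*sqrt(3) + sqrt(-16384 + (27*sqrt(3) + 128)^2) + 128)^(1/3) - 32*2^(1/3)/(27*sqrt(3) + sqrt(-16384 + (27*sqrt(3) + 128)^2) + 128)^(1/3) + 16)/12)*cos(2^(1/3)*sqrt(3)*z*(-2^(1/3)*(27*sqrt(3) + sqrt(-16384 + 729*(-128/27 - sqrt(3))^2) + 128)^(1/3) + 32/(27*sqrt(3) + sqrt(-16384 + 729*(-128/27 - sqrt(3))^2) + 128)^(1/3))/12) + C3*exp(z*(32*2^(1/3)/(27*sqrt(3) + sqrt(-16384 + (27*sqrt(3) + 128)^2) + 128)^(1/3) + 8 + 2^(2/3)*(27*sqrt(3) + sqrt(-16384 + (27*sqrt(3) + 128)^2) + 128)^(1/3))/6) - sqrt(3)*k*z/3 - sqrt(3)/3


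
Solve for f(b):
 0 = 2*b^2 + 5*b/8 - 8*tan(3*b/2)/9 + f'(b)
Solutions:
 f(b) = C1 - 2*b^3/3 - 5*b^2/16 - 16*log(cos(3*b/2))/27


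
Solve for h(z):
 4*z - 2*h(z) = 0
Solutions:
 h(z) = 2*z


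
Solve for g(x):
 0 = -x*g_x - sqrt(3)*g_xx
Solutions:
 g(x) = C1 + C2*erf(sqrt(2)*3^(3/4)*x/6)


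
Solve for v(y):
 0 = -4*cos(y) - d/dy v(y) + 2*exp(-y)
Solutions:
 v(y) = C1 - 4*sin(y) - 2*exp(-y)


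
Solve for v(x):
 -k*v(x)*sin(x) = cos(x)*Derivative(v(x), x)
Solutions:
 v(x) = C1*exp(k*log(cos(x)))


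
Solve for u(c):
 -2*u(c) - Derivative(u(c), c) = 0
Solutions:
 u(c) = C1*exp(-2*c)


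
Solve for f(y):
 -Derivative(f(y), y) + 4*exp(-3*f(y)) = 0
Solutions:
 f(y) = log(C1 + 12*y)/3
 f(y) = log((-3^(1/3) - 3^(5/6)*I)*(C1 + 4*y)^(1/3)/2)
 f(y) = log((-3^(1/3) + 3^(5/6)*I)*(C1 + 4*y)^(1/3)/2)


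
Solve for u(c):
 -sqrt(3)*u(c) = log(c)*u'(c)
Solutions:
 u(c) = C1*exp(-sqrt(3)*li(c))


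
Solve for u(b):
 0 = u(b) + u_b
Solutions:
 u(b) = C1*exp(-b)


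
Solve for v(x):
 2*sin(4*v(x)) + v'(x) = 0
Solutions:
 v(x) = -acos((-C1 - exp(16*x))/(C1 - exp(16*x)))/4 + pi/2
 v(x) = acos((-C1 - exp(16*x))/(C1 - exp(16*x)))/4


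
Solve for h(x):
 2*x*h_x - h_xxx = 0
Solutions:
 h(x) = C1 + Integral(C2*airyai(2^(1/3)*x) + C3*airybi(2^(1/3)*x), x)


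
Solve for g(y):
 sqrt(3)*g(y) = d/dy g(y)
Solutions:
 g(y) = C1*exp(sqrt(3)*y)


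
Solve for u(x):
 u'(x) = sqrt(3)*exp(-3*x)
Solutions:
 u(x) = C1 - sqrt(3)*exp(-3*x)/3


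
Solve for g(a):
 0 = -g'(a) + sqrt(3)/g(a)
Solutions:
 g(a) = -sqrt(C1 + 2*sqrt(3)*a)
 g(a) = sqrt(C1 + 2*sqrt(3)*a)


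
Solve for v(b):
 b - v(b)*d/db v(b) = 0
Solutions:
 v(b) = -sqrt(C1 + b^2)
 v(b) = sqrt(C1 + b^2)


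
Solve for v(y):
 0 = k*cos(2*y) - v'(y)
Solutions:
 v(y) = C1 + k*sin(2*y)/2


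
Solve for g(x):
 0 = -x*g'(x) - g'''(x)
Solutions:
 g(x) = C1 + Integral(C2*airyai(-x) + C3*airybi(-x), x)


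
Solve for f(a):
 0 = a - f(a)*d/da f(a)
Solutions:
 f(a) = -sqrt(C1 + a^2)
 f(a) = sqrt(C1 + a^2)


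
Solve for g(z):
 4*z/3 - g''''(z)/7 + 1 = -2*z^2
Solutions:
 g(z) = C1 + C2*z + C3*z^2 + C4*z^3 + 7*z^6/180 + 7*z^5/90 + 7*z^4/24


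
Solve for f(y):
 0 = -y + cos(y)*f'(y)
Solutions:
 f(y) = C1 + Integral(y/cos(y), y)


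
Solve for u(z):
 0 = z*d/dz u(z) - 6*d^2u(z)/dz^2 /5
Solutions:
 u(z) = C1 + C2*erfi(sqrt(15)*z/6)


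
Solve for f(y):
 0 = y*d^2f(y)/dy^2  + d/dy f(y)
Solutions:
 f(y) = C1 + C2*log(y)


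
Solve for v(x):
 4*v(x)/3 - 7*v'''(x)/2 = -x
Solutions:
 v(x) = C3*exp(2*21^(2/3)*x/21) - 3*x/4 + (C1*sin(3^(1/6)*7^(2/3)*x/7) + C2*cos(3^(1/6)*7^(2/3)*x/7))*exp(-21^(2/3)*x/21)


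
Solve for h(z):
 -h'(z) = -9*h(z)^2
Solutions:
 h(z) = -1/(C1 + 9*z)


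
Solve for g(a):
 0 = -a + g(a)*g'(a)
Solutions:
 g(a) = -sqrt(C1 + a^2)
 g(a) = sqrt(C1 + a^2)


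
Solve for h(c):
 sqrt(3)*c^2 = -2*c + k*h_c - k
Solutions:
 h(c) = C1 + sqrt(3)*c^3/(3*k) + c^2/k + c


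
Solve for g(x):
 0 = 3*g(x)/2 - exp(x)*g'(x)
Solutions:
 g(x) = C1*exp(-3*exp(-x)/2)


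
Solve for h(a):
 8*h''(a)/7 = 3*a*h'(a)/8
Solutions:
 h(a) = C1 + C2*erfi(sqrt(42)*a/16)


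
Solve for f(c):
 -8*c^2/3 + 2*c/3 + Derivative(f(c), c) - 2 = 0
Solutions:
 f(c) = C1 + 8*c^3/9 - c^2/3 + 2*c


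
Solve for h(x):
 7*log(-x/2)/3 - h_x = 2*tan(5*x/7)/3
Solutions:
 h(x) = C1 + 7*x*log(-x)/3 - 7*x/3 - 7*x*log(2)/3 + 14*log(cos(5*x/7))/15


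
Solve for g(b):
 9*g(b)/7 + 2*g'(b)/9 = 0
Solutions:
 g(b) = C1*exp(-81*b/14)


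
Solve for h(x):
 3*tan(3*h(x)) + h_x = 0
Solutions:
 h(x) = -asin(C1*exp(-9*x))/3 + pi/3
 h(x) = asin(C1*exp(-9*x))/3


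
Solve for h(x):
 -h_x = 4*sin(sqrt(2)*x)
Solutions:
 h(x) = C1 + 2*sqrt(2)*cos(sqrt(2)*x)


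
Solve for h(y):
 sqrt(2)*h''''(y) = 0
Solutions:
 h(y) = C1 + C2*y + C3*y^2 + C4*y^3


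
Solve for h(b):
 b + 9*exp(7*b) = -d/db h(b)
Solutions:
 h(b) = C1 - b^2/2 - 9*exp(7*b)/7


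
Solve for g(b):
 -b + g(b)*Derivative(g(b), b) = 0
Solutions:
 g(b) = -sqrt(C1 + b^2)
 g(b) = sqrt(C1 + b^2)


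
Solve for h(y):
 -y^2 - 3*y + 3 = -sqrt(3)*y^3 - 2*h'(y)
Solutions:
 h(y) = C1 - sqrt(3)*y^4/8 + y^3/6 + 3*y^2/4 - 3*y/2


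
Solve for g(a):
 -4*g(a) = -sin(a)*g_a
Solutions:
 g(a) = C1*(cos(a)^2 - 2*cos(a) + 1)/(cos(a)^2 + 2*cos(a) + 1)


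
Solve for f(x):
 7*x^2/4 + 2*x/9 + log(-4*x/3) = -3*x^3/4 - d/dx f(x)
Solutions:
 f(x) = C1 - 3*x^4/16 - 7*x^3/12 - x^2/9 - x*log(-x) + x*(-2*log(2) + 1 + log(3))


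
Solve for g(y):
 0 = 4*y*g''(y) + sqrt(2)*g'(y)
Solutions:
 g(y) = C1 + C2*y^(1 - sqrt(2)/4)


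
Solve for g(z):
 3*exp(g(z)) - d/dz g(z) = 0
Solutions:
 g(z) = log(-1/(C1 + 3*z))


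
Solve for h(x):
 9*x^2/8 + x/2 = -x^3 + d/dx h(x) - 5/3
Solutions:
 h(x) = C1 + x^4/4 + 3*x^3/8 + x^2/4 + 5*x/3


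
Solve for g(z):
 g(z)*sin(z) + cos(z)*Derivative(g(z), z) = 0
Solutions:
 g(z) = C1*cos(z)


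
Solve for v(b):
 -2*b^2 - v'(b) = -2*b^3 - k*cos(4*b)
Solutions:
 v(b) = C1 + b^4/2 - 2*b^3/3 + k*sin(4*b)/4


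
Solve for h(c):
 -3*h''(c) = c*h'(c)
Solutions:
 h(c) = C1 + C2*erf(sqrt(6)*c/6)


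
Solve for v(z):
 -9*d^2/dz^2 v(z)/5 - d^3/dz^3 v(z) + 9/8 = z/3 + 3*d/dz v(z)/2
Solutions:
 v(z) = C1 - z^2/9 + 61*z/60 + (C2*sin(sqrt(69)*z/10) + C3*cos(sqrt(69)*z/10))*exp(-9*z/10)


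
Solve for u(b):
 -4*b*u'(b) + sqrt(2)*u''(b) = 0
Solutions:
 u(b) = C1 + C2*erfi(2^(1/4)*b)


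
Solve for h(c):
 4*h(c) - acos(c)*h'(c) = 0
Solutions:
 h(c) = C1*exp(4*Integral(1/acos(c), c))


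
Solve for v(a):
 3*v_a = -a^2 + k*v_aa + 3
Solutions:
 v(a) = C1 + C2*exp(3*a/k) - a^3/9 - a^2*k/9 - 2*a*k^2/27 + a


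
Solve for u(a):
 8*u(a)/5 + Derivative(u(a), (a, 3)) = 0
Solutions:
 u(a) = C3*exp(-2*5^(2/3)*a/5) + (C1*sin(sqrt(3)*5^(2/3)*a/5) + C2*cos(sqrt(3)*5^(2/3)*a/5))*exp(5^(2/3)*a/5)


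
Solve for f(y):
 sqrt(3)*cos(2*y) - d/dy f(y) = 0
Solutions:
 f(y) = C1 + sqrt(3)*sin(2*y)/2


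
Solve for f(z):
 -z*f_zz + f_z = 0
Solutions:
 f(z) = C1 + C2*z^2


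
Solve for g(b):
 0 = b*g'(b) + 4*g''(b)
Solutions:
 g(b) = C1 + C2*erf(sqrt(2)*b/4)


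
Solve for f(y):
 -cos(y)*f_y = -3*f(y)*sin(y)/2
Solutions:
 f(y) = C1/cos(y)^(3/2)


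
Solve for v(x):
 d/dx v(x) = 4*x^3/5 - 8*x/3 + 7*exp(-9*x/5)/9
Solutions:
 v(x) = C1 + x^4/5 - 4*x^2/3 - 35*exp(-9*x/5)/81


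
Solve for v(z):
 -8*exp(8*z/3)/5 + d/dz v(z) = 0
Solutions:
 v(z) = C1 + 3*exp(8*z/3)/5


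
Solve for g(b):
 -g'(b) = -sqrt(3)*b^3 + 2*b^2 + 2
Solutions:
 g(b) = C1 + sqrt(3)*b^4/4 - 2*b^3/3 - 2*b


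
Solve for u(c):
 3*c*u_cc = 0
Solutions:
 u(c) = C1 + C2*c


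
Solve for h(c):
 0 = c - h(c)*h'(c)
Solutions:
 h(c) = -sqrt(C1 + c^2)
 h(c) = sqrt(C1 + c^2)


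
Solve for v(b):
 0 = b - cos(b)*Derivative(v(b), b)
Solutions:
 v(b) = C1 + Integral(b/cos(b), b)


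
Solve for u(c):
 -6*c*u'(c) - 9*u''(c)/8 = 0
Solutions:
 u(c) = C1 + C2*erf(2*sqrt(6)*c/3)


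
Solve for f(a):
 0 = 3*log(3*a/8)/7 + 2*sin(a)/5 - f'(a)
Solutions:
 f(a) = C1 + 3*a*log(a)/7 - 9*a*log(2)/7 - 3*a/7 + 3*a*log(3)/7 - 2*cos(a)/5


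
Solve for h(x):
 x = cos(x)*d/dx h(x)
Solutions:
 h(x) = C1 + Integral(x/cos(x), x)


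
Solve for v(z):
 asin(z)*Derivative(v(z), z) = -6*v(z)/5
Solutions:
 v(z) = C1*exp(-6*Integral(1/asin(z), z)/5)


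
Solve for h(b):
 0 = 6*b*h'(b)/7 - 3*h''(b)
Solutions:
 h(b) = C1 + C2*erfi(sqrt(7)*b/7)


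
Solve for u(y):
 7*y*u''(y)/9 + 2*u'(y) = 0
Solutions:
 u(y) = C1 + C2/y^(11/7)


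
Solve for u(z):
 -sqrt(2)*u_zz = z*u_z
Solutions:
 u(z) = C1 + C2*erf(2^(1/4)*z/2)


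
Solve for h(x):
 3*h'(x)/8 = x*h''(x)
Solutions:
 h(x) = C1 + C2*x^(11/8)


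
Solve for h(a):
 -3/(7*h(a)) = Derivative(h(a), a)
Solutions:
 h(a) = -sqrt(C1 - 42*a)/7
 h(a) = sqrt(C1 - 42*a)/7


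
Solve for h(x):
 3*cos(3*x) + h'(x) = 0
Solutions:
 h(x) = C1 - sin(3*x)


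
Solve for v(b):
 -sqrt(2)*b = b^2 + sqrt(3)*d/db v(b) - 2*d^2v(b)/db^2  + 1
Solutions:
 v(b) = C1 + C2*exp(sqrt(3)*b/2) - sqrt(3)*b^3/9 - 2*b^2/3 - sqrt(6)*b^2/6 - 11*sqrt(3)*b/9 - 2*sqrt(2)*b/3


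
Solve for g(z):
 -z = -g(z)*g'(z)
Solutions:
 g(z) = -sqrt(C1 + z^2)
 g(z) = sqrt(C1 + z^2)


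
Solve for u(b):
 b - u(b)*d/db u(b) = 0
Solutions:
 u(b) = -sqrt(C1 + b^2)
 u(b) = sqrt(C1 + b^2)


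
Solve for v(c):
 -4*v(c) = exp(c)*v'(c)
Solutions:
 v(c) = C1*exp(4*exp(-c))


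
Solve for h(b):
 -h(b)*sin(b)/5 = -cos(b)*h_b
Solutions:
 h(b) = C1/cos(b)^(1/5)


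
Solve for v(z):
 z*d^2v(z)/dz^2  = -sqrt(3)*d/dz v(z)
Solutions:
 v(z) = C1 + C2*z^(1 - sqrt(3))


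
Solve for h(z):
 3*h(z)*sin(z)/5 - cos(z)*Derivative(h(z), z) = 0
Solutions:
 h(z) = C1/cos(z)^(3/5)


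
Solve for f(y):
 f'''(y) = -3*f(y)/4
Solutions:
 f(y) = C3*exp(-6^(1/3)*y/2) + (C1*sin(2^(1/3)*3^(5/6)*y/4) + C2*cos(2^(1/3)*3^(5/6)*y/4))*exp(6^(1/3)*y/4)


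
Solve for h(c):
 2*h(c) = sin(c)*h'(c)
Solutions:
 h(c) = C1*(cos(c) - 1)/(cos(c) + 1)


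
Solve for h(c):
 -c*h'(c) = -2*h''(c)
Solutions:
 h(c) = C1 + C2*erfi(c/2)


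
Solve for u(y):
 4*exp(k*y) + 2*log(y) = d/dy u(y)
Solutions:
 u(y) = C1 + 2*y*log(y) - 2*y + Piecewise((4*exp(k*y)/k, Ne(k, 0)), (4*y, True))


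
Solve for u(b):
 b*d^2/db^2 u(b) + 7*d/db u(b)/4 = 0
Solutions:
 u(b) = C1 + C2/b^(3/4)


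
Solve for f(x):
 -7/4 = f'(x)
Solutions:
 f(x) = C1 - 7*x/4


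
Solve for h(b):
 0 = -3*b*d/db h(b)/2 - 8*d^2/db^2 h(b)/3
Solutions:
 h(b) = C1 + C2*erf(3*sqrt(2)*b/8)


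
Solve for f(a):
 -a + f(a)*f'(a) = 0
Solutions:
 f(a) = -sqrt(C1 + a^2)
 f(a) = sqrt(C1 + a^2)


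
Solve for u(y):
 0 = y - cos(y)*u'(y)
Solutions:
 u(y) = C1 + Integral(y/cos(y), y)


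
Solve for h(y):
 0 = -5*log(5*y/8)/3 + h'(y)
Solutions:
 h(y) = C1 + 5*y*log(y)/3 - 5*y*log(2) - 5*y/3 + 5*y*log(5)/3


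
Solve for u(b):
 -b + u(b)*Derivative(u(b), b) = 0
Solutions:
 u(b) = -sqrt(C1 + b^2)
 u(b) = sqrt(C1 + b^2)


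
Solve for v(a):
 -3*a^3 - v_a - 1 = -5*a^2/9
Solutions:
 v(a) = C1 - 3*a^4/4 + 5*a^3/27 - a


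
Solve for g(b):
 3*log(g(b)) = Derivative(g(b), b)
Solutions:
 li(g(b)) = C1 + 3*b


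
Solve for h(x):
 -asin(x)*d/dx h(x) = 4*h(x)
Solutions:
 h(x) = C1*exp(-4*Integral(1/asin(x), x))


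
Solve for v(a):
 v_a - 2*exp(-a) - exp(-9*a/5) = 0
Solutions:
 v(a) = C1 - 2*exp(-a) - 5*exp(-9*a/5)/9


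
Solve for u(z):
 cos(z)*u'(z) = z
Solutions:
 u(z) = C1 + Integral(z/cos(z), z)


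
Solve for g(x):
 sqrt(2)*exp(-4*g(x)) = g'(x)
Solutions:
 g(x) = log(-I*(C1 + 4*sqrt(2)*x)^(1/4))
 g(x) = log(I*(C1 + 4*sqrt(2)*x)^(1/4))
 g(x) = log(-(C1 + 4*sqrt(2)*x)^(1/4))
 g(x) = log(C1 + 4*sqrt(2)*x)/4


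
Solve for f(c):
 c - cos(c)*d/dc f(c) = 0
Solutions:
 f(c) = C1 + Integral(c/cos(c), c)


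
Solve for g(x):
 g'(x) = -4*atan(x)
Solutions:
 g(x) = C1 - 4*x*atan(x) + 2*log(x^2 + 1)


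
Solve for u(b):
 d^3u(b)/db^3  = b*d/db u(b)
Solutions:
 u(b) = C1 + Integral(C2*airyai(b) + C3*airybi(b), b)


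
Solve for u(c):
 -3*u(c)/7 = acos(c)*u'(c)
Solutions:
 u(c) = C1*exp(-3*Integral(1/acos(c), c)/7)


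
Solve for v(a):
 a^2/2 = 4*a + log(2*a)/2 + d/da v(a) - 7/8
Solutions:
 v(a) = C1 + a^3/6 - 2*a^2 - a*log(a)/2 - a*log(2)/2 + 11*a/8


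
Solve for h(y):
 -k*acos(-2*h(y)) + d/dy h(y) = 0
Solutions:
 Integral(1/acos(-2*_y), (_y, h(y))) = C1 + k*y


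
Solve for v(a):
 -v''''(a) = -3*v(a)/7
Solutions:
 v(a) = C1*exp(-3^(1/4)*7^(3/4)*a/7) + C2*exp(3^(1/4)*7^(3/4)*a/7) + C3*sin(3^(1/4)*7^(3/4)*a/7) + C4*cos(3^(1/4)*7^(3/4)*a/7)


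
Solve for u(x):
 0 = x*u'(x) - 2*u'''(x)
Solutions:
 u(x) = C1 + Integral(C2*airyai(2^(2/3)*x/2) + C3*airybi(2^(2/3)*x/2), x)


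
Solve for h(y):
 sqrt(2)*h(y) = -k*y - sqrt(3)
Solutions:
 h(y) = -sqrt(2)*k*y/2 - sqrt(6)/2


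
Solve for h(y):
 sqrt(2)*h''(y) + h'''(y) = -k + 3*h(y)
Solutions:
 h(y) = C1*exp(-y*(4*2^(1/3)/(-4*sqrt(2) + sqrt(-32 + (81 - 4*sqrt(2))^2) + 81)^(1/3) + 4*sqrt(2) + 2^(2/3)*(-4*sqrt(2) + sqrt(-32 + (81 - 4*sqrt(2))^2) + 81)^(1/3))/12)*sin(2^(1/3)*sqrt(3)*y*(-2^(1/3)*(-4*sqrt(2) + sqrt(-32 + 729*(-3 + 4*sqrt(2)/27)^2) + 81)^(1/3) + 4/(-4*sqrt(2) + sqrt(-32 + 729*(-3 + 4*sqrt(2)/27)^2) + 81)^(1/3))/12) + C2*exp(-y*(4*2^(1/3)/(-4*sqrt(2) + sqrt(-32 + (81 - 4*sqrt(2))^2) + 81)^(1/3) + 4*sqrt(2) + 2^(2/3)*(-4*sqrt(2) + sqrt(-32 + (81 - 4*sqrt(2))^2) + 81)^(1/3))/12)*cos(2^(1/3)*sqrt(3)*y*(-2^(1/3)*(-4*sqrt(2) + sqrt(-32 + 729*(-3 + 4*sqrt(2)/27)^2) + 81)^(1/3) + 4/(-4*sqrt(2) + sqrt(-32 + 729*(-3 + 4*sqrt(2)/27)^2) + 81)^(1/3))/12) + C3*exp(y*(-2*sqrt(2) + 4*2^(1/3)/(-4*sqrt(2) + sqrt(-32 + (81 - 4*sqrt(2))^2) + 81)^(1/3) + 2^(2/3)*(-4*sqrt(2) + sqrt(-32 + (81 - 4*sqrt(2))^2) + 81)^(1/3))/6) + k/3


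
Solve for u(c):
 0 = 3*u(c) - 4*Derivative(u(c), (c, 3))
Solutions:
 u(c) = C3*exp(6^(1/3)*c/2) + (C1*sin(2^(1/3)*3^(5/6)*c/4) + C2*cos(2^(1/3)*3^(5/6)*c/4))*exp(-6^(1/3)*c/4)


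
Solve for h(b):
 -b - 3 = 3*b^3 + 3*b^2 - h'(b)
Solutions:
 h(b) = C1 + 3*b^4/4 + b^3 + b^2/2 + 3*b


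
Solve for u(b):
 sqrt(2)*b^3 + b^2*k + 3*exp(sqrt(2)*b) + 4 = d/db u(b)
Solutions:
 u(b) = C1 + sqrt(2)*b^4/4 + b^3*k/3 + 4*b + 3*sqrt(2)*exp(sqrt(2)*b)/2


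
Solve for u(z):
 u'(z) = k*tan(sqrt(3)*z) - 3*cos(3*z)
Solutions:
 u(z) = C1 - sqrt(3)*k*log(cos(sqrt(3)*z))/3 - sin(3*z)


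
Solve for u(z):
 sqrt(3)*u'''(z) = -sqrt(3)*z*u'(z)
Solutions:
 u(z) = C1 + Integral(C2*airyai(-z) + C3*airybi(-z), z)


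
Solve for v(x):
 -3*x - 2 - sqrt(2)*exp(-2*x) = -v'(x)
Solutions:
 v(x) = C1 + 3*x^2/2 + 2*x - sqrt(2)*exp(-2*x)/2


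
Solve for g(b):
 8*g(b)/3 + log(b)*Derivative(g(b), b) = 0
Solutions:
 g(b) = C1*exp(-8*li(b)/3)


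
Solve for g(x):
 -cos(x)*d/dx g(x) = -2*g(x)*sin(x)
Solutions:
 g(x) = C1/cos(x)^2


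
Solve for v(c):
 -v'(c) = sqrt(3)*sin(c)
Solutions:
 v(c) = C1 + sqrt(3)*cos(c)


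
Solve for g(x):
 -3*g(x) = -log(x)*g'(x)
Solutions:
 g(x) = C1*exp(3*li(x))


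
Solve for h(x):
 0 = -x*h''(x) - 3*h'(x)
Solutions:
 h(x) = C1 + C2/x^2


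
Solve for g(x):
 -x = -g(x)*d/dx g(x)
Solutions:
 g(x) = -sqrt(C1 + x^2)
 g(x) = sqrt(C1 + x^2)


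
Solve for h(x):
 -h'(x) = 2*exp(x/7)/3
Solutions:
 h(x) = C1 - 14*exp(x/7)/3


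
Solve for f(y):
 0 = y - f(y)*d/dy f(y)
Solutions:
 f(y) = -sqrt(C1 + y^2)
 f(y) = sqrt(C1 + y^2)
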